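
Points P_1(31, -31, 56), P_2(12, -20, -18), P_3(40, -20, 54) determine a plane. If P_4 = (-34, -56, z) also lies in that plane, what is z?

-54

The plane through P_1, P_2, P_3 has equation 792x − 704y − 308z = 29128.
Substituting P_4: (-308)z + (12496) = 29128, so z = -54.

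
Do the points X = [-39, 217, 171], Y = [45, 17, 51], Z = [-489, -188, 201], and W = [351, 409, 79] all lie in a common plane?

With X as base: XY = (84, -200, -120), XZ = (-450, -405, 30), XW = (390, 192, -92).
XZ × XW = (31500, -29700, 71550).
XY · (XZ × XW) = 0.
The scalar triple product vanishes, so the four points are coplanar.

Yes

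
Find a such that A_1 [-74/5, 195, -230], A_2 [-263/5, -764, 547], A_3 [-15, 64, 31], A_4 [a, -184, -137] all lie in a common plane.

-183/5

Coplanarity ⇔ det[A_1A_2; A_1A_3; A_1A_4] = 0.
Expanding, this is linear in a: (-148512)a + (-27177696/5) = 0.
So a = -183/5.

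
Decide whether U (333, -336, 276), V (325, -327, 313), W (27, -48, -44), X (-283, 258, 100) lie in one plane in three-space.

No

With U as base: UV = (-8, 9, 37), UW = (-306, 288, -320), UX = (-616, 594, -176).
UW × UX = (139392, 143264, -4356).
UV · (UW × UX) = 13068.
Since 13068 ≠ 0, the four points are not coplanar.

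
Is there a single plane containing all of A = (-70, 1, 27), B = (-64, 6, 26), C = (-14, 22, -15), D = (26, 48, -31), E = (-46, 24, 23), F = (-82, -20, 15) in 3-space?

The plane through A, B, C has normal n = AB × AC = (-189, 196, -154) and equation n·P = 9268.
Checking the remaining points: n·D = 9268, n·E = 9856, n·F = 9268.
Since n·E = 9856 ≠ 9268, E is off the plane and the points are not all coplanar.

No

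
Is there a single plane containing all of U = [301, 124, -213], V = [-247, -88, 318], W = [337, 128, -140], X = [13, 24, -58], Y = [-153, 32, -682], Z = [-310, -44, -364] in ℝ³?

The plane through U, V, W has normal n = UV × UW = (-17600, 59120, 5440) and equation n·P = 874560.
Checking the remaining points: n·X = 874560, n·Y = 874560, n·Z = 874560.
All equal 874560, so all 6 points lie in one plane.

Yes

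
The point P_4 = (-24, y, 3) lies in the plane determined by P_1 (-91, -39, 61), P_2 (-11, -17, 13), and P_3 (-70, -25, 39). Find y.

The plane through P_1, P_2, P_3 has equation 188x + 752y + 658z = -6298.
Substituting P_4: (752)y + (-2538) = -6298, so y = -5.

-5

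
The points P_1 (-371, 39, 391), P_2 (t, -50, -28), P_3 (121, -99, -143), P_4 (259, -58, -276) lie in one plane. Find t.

Coplanarity ⇔ det[P_1P_2; P_1P_3; P_1P_4] = 0.
Expanding, this is linear in t: (40248)t + (-764712) = 0.
So t = 19.

19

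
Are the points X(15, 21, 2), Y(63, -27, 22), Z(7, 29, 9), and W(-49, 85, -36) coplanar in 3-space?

Yes

The four points are coplanar iff the 3×3 determinant with rows XY, XZ, XW is zero.
Rows: (48, -48, 20), (-8, 8, 7), (-64, 64, -38).
Expanding along the first row: (48)(-752) − (-48)(752) + (20)(0) = 0.
Zero determinant ⇒ coplanar.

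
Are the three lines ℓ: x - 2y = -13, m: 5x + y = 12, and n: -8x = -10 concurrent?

No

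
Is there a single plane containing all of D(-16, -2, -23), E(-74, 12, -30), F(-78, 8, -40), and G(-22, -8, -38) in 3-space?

Yes

A normal to the plane through D, E, F is n = DE × DF = (-168, -552, 288).
The plane has equation n·P = -2832. For G: n·G = -2832.
Equal, so G lies in the plane and all four are coplanar.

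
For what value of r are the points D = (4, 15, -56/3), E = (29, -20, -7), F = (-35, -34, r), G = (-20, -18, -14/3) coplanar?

The points are coplanar iff DE · (DF × DG) = 0.
Expanding, this is linear in r: (1665)r + (-3885) = 0.
So r = 7/3.

7/3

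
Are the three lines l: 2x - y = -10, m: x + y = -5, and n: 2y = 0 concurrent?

Intersecting l and m: solving the 2×2 system gives (x, y) = (-5, 0).
Substitute into n: (0)(-5) + (2)(0) = 0.
This equals 0, so (-5, 0) lies on all three lines and they are concurrent.

Yes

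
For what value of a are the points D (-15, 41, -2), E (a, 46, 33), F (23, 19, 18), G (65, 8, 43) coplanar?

37

Coplanarity ⇔ det[DE; DF; DG] = 0.
Expanding, this is linear in a: (-330)a + (12210) = 0.
So a = 37.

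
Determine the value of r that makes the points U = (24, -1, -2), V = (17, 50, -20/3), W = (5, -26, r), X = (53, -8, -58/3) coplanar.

Normal to plane UVX: n = (-2750/3, -770/3, -1430); plane equation n·P = -56650/3.
Requiring n·W = -56650/3: (-1430)r + (2090) = -56650/3.
So r = 44/3.

44/3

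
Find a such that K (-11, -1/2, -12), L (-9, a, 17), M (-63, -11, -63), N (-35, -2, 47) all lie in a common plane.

1

Coplanarity ⇔ det[KL; KM; KN] = 0.
Expanding, this is linear in a: (4292)a + (-4292) = 0.
So a = 1.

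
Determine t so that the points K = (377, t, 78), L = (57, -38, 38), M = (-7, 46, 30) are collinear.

Direction LM = (-64, 84, -8). From the x-coordinate of K, the parameter along the line is τ = (377 − 57)/(-64) = -5.
Then t = (-38) + (-5)·(84) = -458.

-458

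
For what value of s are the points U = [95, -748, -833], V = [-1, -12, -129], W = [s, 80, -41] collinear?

-13

Direction UV = (-96, 736, 704). From the y-coordinate of W, the parameter along the line is τ = (80 − (-748))/736 = 9/8.
Then s = 95 + 9/8·(-96) = -13.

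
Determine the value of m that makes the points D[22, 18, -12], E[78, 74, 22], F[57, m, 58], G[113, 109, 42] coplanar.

53

The points are coplanar iff DE · (DF × DG) = 0.
Expanding, this is linear in m: (-70)m + (3710) = 0.
So m = 53.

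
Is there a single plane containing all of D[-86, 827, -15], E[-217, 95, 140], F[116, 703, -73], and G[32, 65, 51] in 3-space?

The four points are coplanar iff the 3×3 determinant with rows DE, DF, DG is zero.
Rows: (-131, -732, 155), (202, -124, -58), (118, -762, 66).
Expanding along the first row: (-131)(-52380) − (-732)(20176) + (155)(-139292) = 40352.
Nonzero ⇒ not coplanar.

No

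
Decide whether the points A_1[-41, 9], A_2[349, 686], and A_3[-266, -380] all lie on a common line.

No

A_1A_2 = (390, 677), A_1A_3 = (-225, -389).
If collinear, A_1A_3 would be a scalar multiple of A_1A_2. But (390)·(-389) ≠ (677)·(-225) (difference 615), so they are not parallel; the points are not collinear.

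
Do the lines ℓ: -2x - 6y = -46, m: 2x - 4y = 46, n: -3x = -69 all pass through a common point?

Yes

Intersecting ℓ and m: solving the 2×2 system gives (x, y) = (23, 0).
Substitute into n: (-3)(23) + (0)(0) = -69.
This equals -69, so (23, 0) lies on all three lines and they are concurrent.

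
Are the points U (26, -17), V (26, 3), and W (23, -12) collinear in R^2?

No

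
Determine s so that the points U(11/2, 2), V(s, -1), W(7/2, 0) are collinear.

Collinearity: (V − U) must be parallel to (W − U) = (-2, -2).
Cross-multiplying the components: (s − 11/2)·(-2) = (-3)·(-2).
Solving gives s = 5/2.

5/2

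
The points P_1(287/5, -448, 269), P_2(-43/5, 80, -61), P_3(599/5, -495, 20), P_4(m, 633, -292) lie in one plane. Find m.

Coplanarity ⇔ det[P_1P_2; P_1P_3; P_1P_4] = 0.
Expanding, this is linear in m: (-146982)m + (-14845182) = 0.
So m = -101.

-101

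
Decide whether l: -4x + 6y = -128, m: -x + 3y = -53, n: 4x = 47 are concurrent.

Lines aᵢx + bᵢy = cᵢ with pairwise distinct directions are concurrent exactly when det[aᵢ bᵢ cᵢ] = 0.
Here the determinant is -18.
Nonzero, so no common point exists.

No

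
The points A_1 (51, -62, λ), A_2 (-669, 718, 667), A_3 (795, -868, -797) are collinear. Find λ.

-53

Direction A_2A_3 = (1464, -1586, -1464). From the x-coordinate of A_1, the parameter along the line is τ = (51 − (-669))/1464 = 30/61.
Then λ = 667 + 30/61·(-1464) = -53.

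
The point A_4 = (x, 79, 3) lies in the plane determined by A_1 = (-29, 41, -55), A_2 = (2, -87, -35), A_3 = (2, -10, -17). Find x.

A normal to the plane is n = A_1A_2 × A_1A_3 = (-3844, -558, 2387).
A_4 lies in the plane iff n · A_1A_4 = 0.
This gives (-3844)x + (5766) = 0, so x = 3/2.

3/2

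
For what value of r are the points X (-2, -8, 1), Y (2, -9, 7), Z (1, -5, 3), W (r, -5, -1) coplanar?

-2

Normal to plane XYZ: n = (-20, 10, 15); plane equation n·P = -25.
Requiring n·W = -25: (-20)r + (-65) = -25.
So r = -2.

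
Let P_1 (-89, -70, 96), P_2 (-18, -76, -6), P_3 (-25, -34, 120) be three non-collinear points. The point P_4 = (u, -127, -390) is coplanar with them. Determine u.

183

The plane through P_1, P_2, P_3 has equation 3528x − 8232y + 2940z = 544488.
Substituting P_4: (3528)u + (-101136) = 544488, so u = 183.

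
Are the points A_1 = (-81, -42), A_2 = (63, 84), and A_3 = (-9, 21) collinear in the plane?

Yes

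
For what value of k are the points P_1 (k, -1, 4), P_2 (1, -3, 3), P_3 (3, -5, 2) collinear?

-1

Collinearity requires P_1P_2 × P_1P_3 = 0; each component is linear in k.
The y-component gives (-1)k + (-1) = 0, so k = -1.
The remaining components then also vanish.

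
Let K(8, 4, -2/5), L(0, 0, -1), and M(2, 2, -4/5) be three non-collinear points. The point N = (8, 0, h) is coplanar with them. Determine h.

-3/5

The plane through K, L, M has equation (2/5)x + (2/5)y − 8z = 8.
Substituting N: (-8)h + (16/5) = 8, so h = -3/5.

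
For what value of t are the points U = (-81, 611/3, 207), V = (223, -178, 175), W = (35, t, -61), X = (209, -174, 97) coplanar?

43/3

Normal to plane UVX: n = (29898, 24160, -12382/3); plane equation n·P = 4933472/3.
Requiring n·W = 4933472/3: (24160)t + (3894592/3) = 4933472/3.
So t = 43/3.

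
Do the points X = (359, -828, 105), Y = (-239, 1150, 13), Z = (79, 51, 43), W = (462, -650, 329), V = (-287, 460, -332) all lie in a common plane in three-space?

No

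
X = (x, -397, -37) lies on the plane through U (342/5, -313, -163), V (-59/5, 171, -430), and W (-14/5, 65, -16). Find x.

402/5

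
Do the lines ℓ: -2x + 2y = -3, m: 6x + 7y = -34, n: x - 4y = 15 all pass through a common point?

No

The three lines meet at one point iff the augmented coefficient matrix [aᵢ bᵢ cᵢ] has rank < 3, i.e. its determinant vanishes.
Here the determinant is -93.
Nonzero, so no common point exists.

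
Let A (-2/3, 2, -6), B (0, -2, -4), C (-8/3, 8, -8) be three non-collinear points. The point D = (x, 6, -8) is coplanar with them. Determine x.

-4/3

Coplanarity requires AB · (AC × AD) = 0.
AB = (2/3, -4, 2), AC = (-2, 6, -2); the triple product is linear in x with coefficient -4 and constant term -16/3.
Setting it to zero: x = -4/3.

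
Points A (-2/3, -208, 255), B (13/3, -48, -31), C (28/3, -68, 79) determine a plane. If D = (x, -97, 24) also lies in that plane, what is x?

1/3

A normal to the plane is n = AB × AC = (11880, -1980, -900).
D lies in the plane iff n · AD = 0.
This gives (11880)x + (-3960) = 0, so x = 1/3.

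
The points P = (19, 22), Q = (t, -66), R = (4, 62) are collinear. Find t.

Collinearity: (Q − P) must be parallel to (R − P) = (-15, 40).
Cross-multiplying the components: (t − 19)·(40) = (-88)·(-15).
Solving gives t = 52.

52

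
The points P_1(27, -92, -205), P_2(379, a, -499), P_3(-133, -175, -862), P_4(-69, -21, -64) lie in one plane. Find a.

The points are coplanar iff P_1P_2 · (P_1P_3 × P_1P_4) = 0.
Expanding, this is linear in a: (85632)a + (25860864) = 0.
So a = -302.

-302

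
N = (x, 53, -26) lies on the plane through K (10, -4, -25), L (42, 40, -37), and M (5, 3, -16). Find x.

38

Coplanarity requires KL · (KM × KN) = 0.
KL = (32, 44, -12), KM = (-5, 7, 9); the triple product is linear in x with coefficient 480 and constant term -18240.
Setting it to zero: x = 38.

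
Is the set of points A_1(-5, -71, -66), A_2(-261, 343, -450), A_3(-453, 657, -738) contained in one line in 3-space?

A_1A_2 = (-256, 414, -384), A_1A_3 = (-448, 728, -672).
A_1A_2 × A_1A_3 = (1344, 0, -896).
The cross product is nonzero, so the points do not lie on one line.

No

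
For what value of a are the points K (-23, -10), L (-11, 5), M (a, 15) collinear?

The three points are collinear iff det[KL; KM] = 0.
This determinant is linear in a: (-15)a + (-45) = 0, so a = -3.

-3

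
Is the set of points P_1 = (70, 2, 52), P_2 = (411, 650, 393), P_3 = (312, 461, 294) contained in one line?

P_1P_2 = (341, 648, 341), P_1P_3 = (242, 459, 242).
Comparing components 2 and 3: (648)(242) − (341)(459) = 297 ≠ 0, so P_1P_2 and P_1P_3 are not parallel and the points are not collinear.

No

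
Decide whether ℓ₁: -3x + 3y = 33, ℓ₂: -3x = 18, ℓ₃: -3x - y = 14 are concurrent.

No

Lines aᵢx + bᵢy = cᵢ with pairwise distinct directions are concurrent exactly when det[aᵢ bᵢ cᵢ] = 0.
Here the determinant is 9.
Nonzero, so no common point exists.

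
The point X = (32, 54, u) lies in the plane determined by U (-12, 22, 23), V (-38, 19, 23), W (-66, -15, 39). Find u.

9

The plane through U, V, W has equation −48x + 416y + 800z = 28128.
Substituting X: (800)u + (20928) = 28128, so u = 9.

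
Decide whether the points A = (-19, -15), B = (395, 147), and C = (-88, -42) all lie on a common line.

Yes

AB = (414, 162), AC = (-69, -27).
det[AB; AC] = (414)(-27) − (162)(-69) = 0.
The determinant is zero, so the points are collinear.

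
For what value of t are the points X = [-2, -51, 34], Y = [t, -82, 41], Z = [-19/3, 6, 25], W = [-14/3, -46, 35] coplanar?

Coplanarity ⇔ det[XY; XZ; XW] = 0.
Expanding, this is linear in t: (102)t + (238) = 0.
So t = -7/3.

-7/3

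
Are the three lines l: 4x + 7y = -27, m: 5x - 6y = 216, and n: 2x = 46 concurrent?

No

Intersecting l and m: solving the 2×2 system gives (x, y) = (1350/59, -999/59).
Substitute into n: (2)(1350/59) + (0)(-999/59) = 2700/59.
But n requires 46 ≠ 2700/59, so the three lines have no common point.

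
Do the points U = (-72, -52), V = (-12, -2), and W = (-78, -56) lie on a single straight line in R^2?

No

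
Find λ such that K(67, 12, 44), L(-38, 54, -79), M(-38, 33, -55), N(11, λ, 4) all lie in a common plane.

12

Coplanarity ⇔ det[KL; KM; KN] = 0.
Expanding, this is linear in λ: (2520)λ + (-30240) = 0.
So λ = 12.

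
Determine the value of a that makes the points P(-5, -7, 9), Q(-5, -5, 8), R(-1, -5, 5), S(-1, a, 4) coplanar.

-3

Normal to plane PQR: n = (-6, -4, -8); plane equation n·X = -14.
Requiring n·S = -14: (-4)a + (-26) = -14.
So a = -3.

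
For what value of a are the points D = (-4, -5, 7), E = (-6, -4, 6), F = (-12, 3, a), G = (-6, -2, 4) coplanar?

Normal to plane DEG: n = (0, -4, -4); plane equation n·P = -8.
Requiring n·F = -8: (-4)a + (-12) = -8.
So a = -1.

-1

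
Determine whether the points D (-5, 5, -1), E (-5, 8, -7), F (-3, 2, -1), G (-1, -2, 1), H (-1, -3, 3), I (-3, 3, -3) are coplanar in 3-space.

The plane through D, E, F has normal n = DE × DF = (-18, -12, -6) and equation n·P = 36.
Checking the remaining points: n·G = 36, n·H = 36, n·I = 36.
All equal 36, so all 6 points lie in one plane.

Yes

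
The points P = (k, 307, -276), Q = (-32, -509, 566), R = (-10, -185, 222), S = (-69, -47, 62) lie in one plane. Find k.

The points are coplanar iff PQ · (PR × PS) = 0.
Expanding, this is linear in k: (4368)k + (-642096) = 0.
So k = 147.

147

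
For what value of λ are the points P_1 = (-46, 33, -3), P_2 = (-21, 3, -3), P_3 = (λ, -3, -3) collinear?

-16

Collinearity requires P_1P_2 × P_1P_3 = 0; each component is linear in λ.
The z-component gives (30)λ + (480) = 0, so λ = -16.
The remaining components then also vanish.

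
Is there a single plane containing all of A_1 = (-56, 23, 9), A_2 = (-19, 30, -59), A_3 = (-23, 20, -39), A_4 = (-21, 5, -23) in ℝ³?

No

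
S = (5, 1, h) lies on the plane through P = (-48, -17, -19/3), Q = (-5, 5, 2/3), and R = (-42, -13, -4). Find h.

-11

The plane through P, Q, R has equation (70/3)x − (175/3)y + 40z = -1145/3.
Substituting S: (40)h + (175/3) = -1145/3, so h = -11.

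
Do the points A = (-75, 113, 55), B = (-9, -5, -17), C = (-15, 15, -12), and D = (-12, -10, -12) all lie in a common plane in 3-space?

Yes

With A as base: AB = (66, -118, -72), AC = (60, -98, -67), AD = (63, -123, -67).
AC × AD = (-1675, -201, -1206).
AB · (AC × AD) = 0.
The scalar triple product vanishes, so the four points are coplanar.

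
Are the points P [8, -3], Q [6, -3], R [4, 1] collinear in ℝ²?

PQ = (-2, 0), PR = (-4, 4).
If collinear, PR would be a scalar multiple of PQ. But (-2)·(4) ≠ (0)·(-4) (difference -8), so they are not parallel; the points are not collinear.

No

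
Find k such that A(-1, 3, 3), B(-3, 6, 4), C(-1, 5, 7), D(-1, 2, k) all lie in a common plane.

1

Coplanarity ⇔ det[AB; AC; AD] = 0.
Expanding, this is linear in k: (-4)k + (4) = 0.
So k = 1.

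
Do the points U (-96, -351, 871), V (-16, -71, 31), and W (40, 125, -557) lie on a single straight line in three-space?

Yes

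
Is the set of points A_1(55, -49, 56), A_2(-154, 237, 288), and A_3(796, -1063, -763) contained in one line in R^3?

No

A_1A_2 = (-209, 286, 232), A_1A_3 = (741, -1014, -819).
A_1A_2 × A_1A_3 = (1014, 741, 0).
The cross product is nonzero, so the points do not lie on one line.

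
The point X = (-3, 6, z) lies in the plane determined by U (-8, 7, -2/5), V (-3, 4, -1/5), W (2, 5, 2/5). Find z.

0

Coplanarity requires UV · (UW × UX) = 0.
UV = (5, -3, 1/5), UW = (10, -2, 4/5); the triple product is linear in z with coefficient 20 and constant term 0.
Setting it to zero: z = 0.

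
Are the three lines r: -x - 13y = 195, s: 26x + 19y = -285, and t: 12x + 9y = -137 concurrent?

Lines aᵢx + bᵢy = cᵢ with pairwise distinct directions are concurrent exactly when det[aᵢ bᵢ cᵢ] = 0.
Here the determinant is -638.
Nonzero, so no common point exists.

No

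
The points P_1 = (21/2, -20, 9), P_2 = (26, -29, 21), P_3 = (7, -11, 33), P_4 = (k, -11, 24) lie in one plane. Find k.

Coplanarity ⇔ det[P_1P_2; P_1P_3; P_1P_4] = 0.
Expanding, this is linear in k: (-324)k + (1296) = 0.
So k = 4.

4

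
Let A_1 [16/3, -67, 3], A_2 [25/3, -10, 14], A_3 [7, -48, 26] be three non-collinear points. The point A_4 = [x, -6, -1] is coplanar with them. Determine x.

8

The plane through A_1, A_2, A_3 has equation 1102x − (152/3)y − 38z = 9158.
Substituting A_4: (1102)x + (342) = 9158, so x = 8.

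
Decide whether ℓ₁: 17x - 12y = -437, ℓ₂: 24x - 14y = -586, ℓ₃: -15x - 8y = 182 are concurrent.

No

Intersecting ℓ₁ and ℓ₂: solving the 2×2 system gives (x, y) = (-457/25, 263/25).
Substitute into ℓ₃: (-15)(-457/25) + (-8)(263/25) = 4751/25.
But ℓ₃ requires 182 ≠ 4751/25, so the three lines have no common point.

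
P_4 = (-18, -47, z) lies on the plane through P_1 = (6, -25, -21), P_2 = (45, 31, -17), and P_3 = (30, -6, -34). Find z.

The plane through P_1, P_2, P_3 has equation −804x + 603y − 603z = -7236.
Substituting P_4: (-603)z + (-13869) = -7236, so z = -11.

-11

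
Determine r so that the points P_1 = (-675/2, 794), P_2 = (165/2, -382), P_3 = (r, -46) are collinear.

-75/2

Collinearity: (P_3 − P_1) must be parallel to (P_2 − P_1) = (420, -1176).
Cross-multiplying the components: (r − (-675/2))·(-1176) = (-840)·(420).
Solving gives r = -75/2.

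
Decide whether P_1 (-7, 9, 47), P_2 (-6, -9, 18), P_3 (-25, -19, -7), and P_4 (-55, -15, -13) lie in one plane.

No

With P_1 as base: P_1P_2 = (1, -18, -29), P_1P_3 = (-18, -28, -54), P_1P_4 = (-48, -24, -60).
P_1P_3 × P_1P_4 = (384, 1512, -912).
P_1P_2 · (P_1P_3 × P_1P_4) = -384.
Since -384 ≠ 0, the four points are not coplanar.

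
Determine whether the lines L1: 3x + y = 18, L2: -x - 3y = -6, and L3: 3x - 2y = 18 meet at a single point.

Yes

Intersecting L1 and L2: solving the 2×2 system gives (x, y) = (6, 0).
Substitute into L3: (3)(6) + (-2)(0) = 18.
This equals 18, so (6, 0) lies on all three lines and they are concurrent.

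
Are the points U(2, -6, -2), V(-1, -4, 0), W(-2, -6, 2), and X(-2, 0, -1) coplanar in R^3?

Yes

With U as base: UV = (-3, 2, 2), UW = (-4, 0, 4), UX = (-4, 6, 1).
UW × UX = (-24, -12, -24).
UV · (UW × UX) = 0.
The scalar triple product vanishes, so the four points are coplanar.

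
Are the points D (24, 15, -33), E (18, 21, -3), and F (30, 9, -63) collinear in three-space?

Yes

DE = (-6, 6, 30), DF = (6, -6, -30).
Each component of DF is -1 times the corresponding component of DE, so DF = -1·DE and the points are collinear.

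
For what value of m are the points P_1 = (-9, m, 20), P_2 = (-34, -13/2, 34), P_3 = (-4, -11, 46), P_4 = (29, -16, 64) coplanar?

The points are coplanar iff P_1P_2 · (P_1P_3 × P_1P_4) = 0.
Expanding, this is linear in m: (144)m + (1440) = 0.
So m = -10.

-10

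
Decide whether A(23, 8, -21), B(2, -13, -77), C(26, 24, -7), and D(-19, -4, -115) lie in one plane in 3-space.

No

A normal to the plane through A, B, C is n = AB × AC = (602, 126, -273).
The plane has equation n·P = 20587. For D: n·D = 19453.
19453 ≠ 20587, so D is off the plane.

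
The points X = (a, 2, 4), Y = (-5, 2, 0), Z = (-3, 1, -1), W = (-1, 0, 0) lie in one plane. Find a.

-5

Coplanarity ⇔ det[XY; XZ; XW] = 0.
Expanding, this is linear in a: (2)a + (10) = 0.
So a = -5.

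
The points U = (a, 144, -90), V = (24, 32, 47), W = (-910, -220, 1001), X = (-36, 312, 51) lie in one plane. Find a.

143

Coplanarity ⇔ det[UV; UW; UX] = 0.
Expanding, this is linear in a: (268128)a + (-38342304) = 0.
So a = 143.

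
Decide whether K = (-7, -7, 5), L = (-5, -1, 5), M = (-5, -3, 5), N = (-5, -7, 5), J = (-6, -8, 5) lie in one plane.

Yes

The plane through K, L, M has normal n = KL × KM = (0, 0, -4) and equation n·P = -20.
Checking the remaining points: n·N = -20, n·J = -20.
All equal -20, so all 5 points lie in one plane.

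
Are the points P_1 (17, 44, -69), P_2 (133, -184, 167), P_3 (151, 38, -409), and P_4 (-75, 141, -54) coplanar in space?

No

With P_1 as base: P_1P_2 = (116, -228, 236), P_1P_3 = (134, -6, -340), P_1P_4 = (-92, 97, 15).
P_1P_3 × P_1P_4 = (32890, 29270, 12446).
P_1P_2 · (P_1P_3 × P_1P_4) = 78936.
Since 78936 ≠ 0, the four points are not coplanar.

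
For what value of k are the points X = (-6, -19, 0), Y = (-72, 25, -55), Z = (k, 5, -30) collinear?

-42

Collinearity requires XY × XZ = 0; each component is linear in k.
The y-component gives (-55)k + (-2310) = 0, so k = -42.
The remaining components then also vanish.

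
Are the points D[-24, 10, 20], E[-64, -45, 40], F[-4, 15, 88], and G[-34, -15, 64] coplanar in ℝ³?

Yes

The four points are coplanar iff the 3×3 determinant with rows DE, DF, DG is zero.
Rows: (-40, -55, 20), (20, 5, 68), (-10, -25, 44).
Expanding along the first row: (-40)(1920) − (-55)(1560) + (20)(-450) = 0.
Zero determinant ⇒ coplanar.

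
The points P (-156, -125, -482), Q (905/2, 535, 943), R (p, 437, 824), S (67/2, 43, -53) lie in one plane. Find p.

821/2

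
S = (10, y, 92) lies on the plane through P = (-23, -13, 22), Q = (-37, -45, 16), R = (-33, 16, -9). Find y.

Coplanarity requires PQ · (PR × PS) = 0.
PQ = (-14, -32, -6), PR = (-10, 29, -31); the triple product is linear in y with coefficient -374 and constant term -17204.
Setting it to zero: y = -46.

-46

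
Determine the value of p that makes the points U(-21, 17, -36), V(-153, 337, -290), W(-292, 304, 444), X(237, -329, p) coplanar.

Coplanarity ⇔ det[UV; UW; UX] = 0.
Expanding, this is linear in p: (48836)p + (14455456) = 0.
So p = -296.

-296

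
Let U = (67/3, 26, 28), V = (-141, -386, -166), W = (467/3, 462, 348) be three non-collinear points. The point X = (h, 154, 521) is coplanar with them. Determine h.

Coplanarity requires UV · (UW × UX) = 0.
UV = (-490/3, -412, -194), UW = (400/3, 436, 320); the triple product is linear in h with coefficient -47256 and constant term -3591456.
Setting it to zero: h = -76.

-76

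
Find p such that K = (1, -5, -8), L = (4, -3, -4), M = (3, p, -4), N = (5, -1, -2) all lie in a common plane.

The points are coplanar iff KL · (KM × KN) = 0.
Expanding, this is linear in p: (2)p + (2) = 0.
So p = -1.

-1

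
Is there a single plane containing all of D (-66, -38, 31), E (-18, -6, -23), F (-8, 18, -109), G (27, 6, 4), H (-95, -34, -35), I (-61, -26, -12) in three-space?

No

The plane through D, E, F has normal n = DE × DF = (-1456, 3588, 832) and equation n·P = -14456.
Checking the remaining points: n·G = -14456, n·H = -12792, n·I = -14456.
Since n·H = -12792 ≠ -14456, H is off the plane and the points are not all coplanar.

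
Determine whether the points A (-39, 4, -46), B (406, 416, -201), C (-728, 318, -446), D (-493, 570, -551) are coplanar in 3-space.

Yes

A normal to the plane through A, B, C is n = AB × AC = (-116130, 284795, 423598).
The plane has equation n·P = -13817258. For D: n·D = -13817258.
Equal, so D lies in the plane and all four are coplanar.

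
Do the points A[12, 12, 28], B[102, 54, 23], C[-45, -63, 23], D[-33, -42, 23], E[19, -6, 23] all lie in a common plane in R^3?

No

The plane through A, B, C has normal n = AB × AC = (-585, 735, -4356) and equation n·P = -120168.
Checking the remaining points: n·D = -111753, n·E = -115713.
Since n·D = -111753 ≠ -120168, D is off the plane and the points are not all coplanar.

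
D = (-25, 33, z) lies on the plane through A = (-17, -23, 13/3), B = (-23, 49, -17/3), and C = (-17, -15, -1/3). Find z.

43/3

Coplanarity requires AB · (AC × AD) = 0.
AB = (-6, 72, -10), AC = (0, 8, -14/3); the triple product is linear in z with coefficient -48 and constant term 688.
Setting it to zero: z = 43/3.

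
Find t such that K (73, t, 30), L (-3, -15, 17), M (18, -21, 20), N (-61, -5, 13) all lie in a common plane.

The points are coplanar iff KL · (KM × KN) = 0.
Expanding, this is linear in t: (90)t + (3600) = 0.
So t = -40.

-40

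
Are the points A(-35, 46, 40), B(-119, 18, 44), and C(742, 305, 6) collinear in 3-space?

AB = (-84, -28, 4), AC = (777, 259, -34).
Comparing components 2 and 3: (-28)(-34) − (4)(259) = -84 ≠ 0, so AB and AC are not parallel and the points are not collinear.

No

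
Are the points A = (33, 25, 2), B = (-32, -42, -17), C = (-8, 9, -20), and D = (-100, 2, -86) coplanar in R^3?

A normal to the plane through A, B, C is n = AB × AC = (1170, -651, -1707).
The plane has equation n·P = 18921. For D: n·D = 28500.
28500 ≠ 18921, so D is off the plane.

No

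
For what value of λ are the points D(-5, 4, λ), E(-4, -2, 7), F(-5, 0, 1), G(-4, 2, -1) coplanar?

-7

Coplanarity ⇔ det[DE; DF; DG] = 0.
Expanding, this is linear in λ: (4)λ + (28) = 0.
So λ = -7.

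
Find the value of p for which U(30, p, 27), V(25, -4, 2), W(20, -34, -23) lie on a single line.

26

Direction VW = (-5, -30, -25). From the x-coordinate of U, the parameter along the line is τ = (30 − 25)/(-5) = -1.
Then p = (-4) + (-1)·(-30) = 26.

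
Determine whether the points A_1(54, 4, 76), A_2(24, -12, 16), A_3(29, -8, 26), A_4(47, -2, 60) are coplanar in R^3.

No

The four points are coplanar iff the 3×3 determinant with rows A_1A_2, A_1A_3, A_1A_4 is zero.
Rows: (-30, -16, -60), (-25, -12, -50), (-7, -6, -16).
Expanding along the first row: (-30)(-108) − (-16)(50) + (-60)(66) = 80.
Nonzero ⇒ not coplanar.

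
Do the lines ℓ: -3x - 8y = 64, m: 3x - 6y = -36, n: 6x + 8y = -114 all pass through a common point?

Intersecting ℓ and m: solving the 2×2 system gives (x, y) = (-16, -2).
Substitute into n: (6)(-16) + (8)(-2) = -112.
But n requires -114 ≠ -112, so the three lines have no common point.

No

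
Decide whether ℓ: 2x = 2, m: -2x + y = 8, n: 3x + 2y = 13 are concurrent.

No

Intersecting ℓ and m: solving the 2×2 system gives (x, y) = (1, 10).
Substitute into n: (3)(1) + (2)(10) = 23.
But n requires 13 ≠ 23, so the three lines have no common point.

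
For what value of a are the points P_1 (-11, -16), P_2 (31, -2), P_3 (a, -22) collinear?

-29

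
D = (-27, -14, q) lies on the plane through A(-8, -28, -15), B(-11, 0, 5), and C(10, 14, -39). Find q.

37

Coplanarity requires AB · (AC × AD) = 0.
AB = (-3, 28, 20), AC = (18, 42, -24); the triple product is linear in q with coefficient -630 and constant term 23310.
Setting it to zero: q = 37.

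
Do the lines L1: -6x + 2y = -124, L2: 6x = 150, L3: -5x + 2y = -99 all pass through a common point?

Yes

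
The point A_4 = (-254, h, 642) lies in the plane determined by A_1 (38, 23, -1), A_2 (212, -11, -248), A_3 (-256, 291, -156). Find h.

-4

The plane through A_1, A_2, A_3 has equation 71466x + 99588y + 36636z = 4969596.
Substituting A_4: (99588)h + (5367948) = 4969596, so h = -4.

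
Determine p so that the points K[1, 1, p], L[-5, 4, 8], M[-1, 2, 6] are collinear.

5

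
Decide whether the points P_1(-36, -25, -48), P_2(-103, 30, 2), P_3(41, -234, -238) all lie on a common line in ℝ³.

No

P_1P_2 = (-67, 55, 50), P_1P_3 = (77, -209, -190).
Comparing components 3 and 1: (50)(77) − (-67)(-190) = -8880 ≠ 0, so P_1P_2 and P_1P_3 are not parallel and the points are not collinear.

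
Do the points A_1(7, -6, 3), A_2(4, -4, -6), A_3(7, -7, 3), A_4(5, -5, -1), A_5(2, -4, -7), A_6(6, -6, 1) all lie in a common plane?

No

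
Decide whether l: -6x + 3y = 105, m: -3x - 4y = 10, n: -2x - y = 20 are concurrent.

No

Intersecting l and m: solving the 2×2 system gives (x, y) = (-150/11, 85/11).
Substitute into n: (-2)(-150/11) + (-1)(85/11) = 215/11.
But n requires 20 ≠ 215/11, so the three lines have no common point.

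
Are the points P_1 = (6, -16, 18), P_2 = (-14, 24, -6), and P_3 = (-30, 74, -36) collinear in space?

No

P_1P_2 = (-20, 40, -24), P_1P_3 = (-36, 90, -54).
Comparing components 3 and 1: (-24)(-36) − (-20)(-54) = -216 ≠ 0, so P_1P_2 and P_1P_3 are not parallel and the points are not collinear.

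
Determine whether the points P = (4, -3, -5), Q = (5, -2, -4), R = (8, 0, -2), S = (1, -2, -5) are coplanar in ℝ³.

A normal to the plane through P, Q, R is n = PQ × PR = (0, 1, -1).
The plane has equation n·X = 2. For S: n·S = 3.
3 ≠ 2, so S is off the plane.

No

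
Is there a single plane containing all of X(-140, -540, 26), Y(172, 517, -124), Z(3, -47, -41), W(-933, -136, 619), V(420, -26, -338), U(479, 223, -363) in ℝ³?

The plane through X, Y, Z has normal n = XY × XZ = (3131, -546, 2665) and equation n·P = -74210.
Checking the remaining points: n·W = -1197332, n·V = 428446, n·U = 410596.
Since n·W = -1197332 ≠ -74210, W is off the plane and the points are not all coplanar.

No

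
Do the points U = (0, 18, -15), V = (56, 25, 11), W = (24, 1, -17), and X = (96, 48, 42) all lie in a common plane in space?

No

The four points are coplanar iff the 3×3 determinant with rows UV, UW, UX is zero.
Rows: (56, 7, 26), (24, -17, -2), (96, 30, 57).
Expanding along the first row: (56)(-909) − (7)(1560) + (26)(2352) = -672.
Nonzero ⇒ not coplanar.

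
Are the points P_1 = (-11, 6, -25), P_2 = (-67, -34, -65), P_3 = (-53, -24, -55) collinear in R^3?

P_1P_2 = (-56, -40, -40), P_1P_3 = (-42, -30, -30).
P_1P_2 × P_1P_3 = (0, 0, 0).
The cross product vanishes, so the three points are collinear.

Yes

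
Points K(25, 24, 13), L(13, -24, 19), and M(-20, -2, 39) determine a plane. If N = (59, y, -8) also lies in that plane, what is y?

-16

The plane through K, L, M has equation −1092x + 42y − 1848z = -50316.
Substituting N: (42)y + (-49644) = -50316, so y = -16.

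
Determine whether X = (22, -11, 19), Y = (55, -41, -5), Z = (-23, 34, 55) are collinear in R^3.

No

XY = (33, -30, -24), XZ = (-45, 45, 36).
XY × XZ = (0, -108, 135).
The cross product is nonzero, so the points do not lie on one line.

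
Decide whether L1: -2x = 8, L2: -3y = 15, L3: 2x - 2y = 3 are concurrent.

No

Intersecting L1 and L2: solving the 2×2 system gives (x, y) = (-4, -5).
Substitute into L3: (2)(-4) + (-2)(-5) = 2.
But L3 requires 3 ≠ 2, so the three lines have no common point.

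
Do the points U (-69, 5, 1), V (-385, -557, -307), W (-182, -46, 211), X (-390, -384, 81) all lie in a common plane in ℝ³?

A normal to the plane through U, V, W is n = UV × UW = (-133728, 101164, -47390).
The plane has equation n·P = 9685662. For X: n·X = 9468354.
9468354 ≠ 9685662, so X is off the plane.

No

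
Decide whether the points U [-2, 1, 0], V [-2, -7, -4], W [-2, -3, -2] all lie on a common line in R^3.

Yes

UV = (0, -8, -4), UW = (0, -4, -2).
Each component of UW is 1/2 times the corresponding component of UV, so UW = 1/2·UV and the points are collinear.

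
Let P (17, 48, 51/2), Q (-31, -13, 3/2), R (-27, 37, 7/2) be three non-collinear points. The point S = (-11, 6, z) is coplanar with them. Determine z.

23/2

The plane through P, Q, R has equation 1078x − 2156z = -36652.
Substituting S: (-2156)z + (-11858) = -36652, so z = 23/2.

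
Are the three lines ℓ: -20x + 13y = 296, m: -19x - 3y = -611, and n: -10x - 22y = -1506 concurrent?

No

Lines aᵢx + bᵢy = cᵢ with pairwise distinct directions are concurrent exactly when det[aᵢ bᵢ cᵢ] = 0.
Here the determinant is 776.
Nonzero, so no common point exists.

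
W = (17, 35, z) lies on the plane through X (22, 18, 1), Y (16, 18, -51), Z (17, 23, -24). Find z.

20

The plane through X, Y, Z has equation 260x + 110y − 30z = 7670.
Substituting W: (-30)z + (8270) = 7670, so z = 20.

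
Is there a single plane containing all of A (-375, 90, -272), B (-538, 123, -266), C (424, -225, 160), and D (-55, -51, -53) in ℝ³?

No

A normal to the plane through A, B, C is n = AB × AC = (16146, 75210, 24978).
The plane has equation n·P = -6079866. For D: n·D = -6047574.
-6047574 ≠ -6079866, so D is off the plane.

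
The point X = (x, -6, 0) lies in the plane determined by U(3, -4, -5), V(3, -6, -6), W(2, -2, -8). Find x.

9/2

The plane through U, V, W has equation 8x + 1y − 2z = 30.
Substituting X: (8)x + (-6) = 30, so x = 9/2.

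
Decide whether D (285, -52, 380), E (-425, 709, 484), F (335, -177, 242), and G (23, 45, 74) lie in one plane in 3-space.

A normal to the plane through D, E, F is n = DE × DF = (-92018, -92780, 50700).
The plane has equation n·P = -2134570. For G: n·G = -2539714.
-2539714 ≠ -2134570, so G is off the plane.

No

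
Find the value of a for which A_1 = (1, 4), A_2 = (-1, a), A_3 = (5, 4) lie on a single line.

The three points are collinear iff det[A_1A_2; A_1A_3] = 0.
This determinant is linear in a: (-4)a + (16) = 0, so a = 4.

4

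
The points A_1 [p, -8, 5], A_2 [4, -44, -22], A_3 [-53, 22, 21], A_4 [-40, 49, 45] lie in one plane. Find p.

-7

Coplanarity ⇔ det[A_1A_2; A_1A_3; A_1A_4] = 0.
Expanding, this is linear in p: (-423)p + (-2961) = 0.
So p = -7.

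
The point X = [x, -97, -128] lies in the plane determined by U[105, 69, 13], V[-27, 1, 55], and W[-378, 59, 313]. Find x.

A normal to the plane is n = UV × UW = (-19980, 19314, -31524).
X lies in the plane iff n · UX = 0.
This gives (-19980)x + (3336660) = 0, so x = 167.

167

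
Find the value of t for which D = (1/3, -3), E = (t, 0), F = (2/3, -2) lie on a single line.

4/3

Collinearity: (E − D) must be parallel to (F − D) = (1/3, 1).
Cross-multiplying the components: (t − 1/3)·(1) = (3)·(1/3).
Solving gives t = 4/3.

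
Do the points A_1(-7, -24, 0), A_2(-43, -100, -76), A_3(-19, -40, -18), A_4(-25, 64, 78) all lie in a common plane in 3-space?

No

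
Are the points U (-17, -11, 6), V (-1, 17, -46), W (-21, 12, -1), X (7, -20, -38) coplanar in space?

The four points are coplanar iff the 3×3 determinant with rows UV, UW, UX is zero.
Rows: (16, 28, -52), (-4, 23, -7), (24, -9, -44).
Expanding along the first row: (16)(-1075) − (28)(344) + (-52)(-516) = 0.
Zero determinant ⇒ coplanar.

Yes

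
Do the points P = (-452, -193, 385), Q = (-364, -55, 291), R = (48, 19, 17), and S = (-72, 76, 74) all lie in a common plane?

Yes

With P as base: PQ = (88, 138, -94), PR = (500, 212, -368), PS = (380, 269, -311).
PR × PS = (33060, 15660, 53940).
PQ · (PR × PS) = 0.
The scalar triple product vanishes, so the four points are coplanar.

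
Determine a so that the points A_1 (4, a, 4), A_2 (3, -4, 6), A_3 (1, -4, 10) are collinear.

-4

Direction A_2A_3 = (-2, 0, 4). From the x-coordinate of A_1, the parameter along the line is τ = (4 − 3)/(-2) = -1/2.
Then a = (-4) + (-1/2)·(0) = -4.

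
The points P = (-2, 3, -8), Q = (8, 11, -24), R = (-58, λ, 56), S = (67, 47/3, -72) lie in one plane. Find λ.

The points are coplanar iff PQ · (PR × PS) = 0.
Expanding, this is linear in λ: (464)λ + (25520/3) = 0.
So λ = -55/3.

-55/3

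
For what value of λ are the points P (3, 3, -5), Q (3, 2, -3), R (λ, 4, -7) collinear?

3

Direction PQ = (0, -1, 2). From the y-coordinate of R, the parameter along the line is τ = (4 − 3)/(-1) = -1.
Then λ = 3 + (-1)·(0) = 3.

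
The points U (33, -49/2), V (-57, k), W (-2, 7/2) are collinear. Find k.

95/2

Collinearity: (V − U) must be parallel to (W − U) = (-35, 28).
Cross-multiplying the components: (k − (-49/2))·(-35) = (-90)·(28).
Solving gives k = 95/2.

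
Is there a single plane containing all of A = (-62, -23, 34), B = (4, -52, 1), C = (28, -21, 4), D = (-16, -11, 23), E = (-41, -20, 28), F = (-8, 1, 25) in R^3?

No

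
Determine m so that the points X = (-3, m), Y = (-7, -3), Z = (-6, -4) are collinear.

-7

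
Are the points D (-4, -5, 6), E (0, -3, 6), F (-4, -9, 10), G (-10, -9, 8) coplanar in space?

A normal to the plane through D, E, F is n = DE × DF = (8, -16, -16).
The plane has equation n·P = -48. For G: n·G = -64.
-64 ≠ -48, so G is off the plane.

No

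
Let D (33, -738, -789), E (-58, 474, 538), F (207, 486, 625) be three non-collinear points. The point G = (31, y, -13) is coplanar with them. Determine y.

A normal to the plane is n = DE × DF = (89520, 359572, -322272).
G lies in the plane iff n · DG = 0.
This gives (359572)y + (15102024) = 0, so y = -42.

-42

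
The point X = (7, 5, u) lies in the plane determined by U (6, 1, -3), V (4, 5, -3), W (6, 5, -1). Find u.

The plane through U, V, W has equation 8x + 4y − 8z = 76.
Substituting X: (-8)u + (76) = 76, so u = 0.

0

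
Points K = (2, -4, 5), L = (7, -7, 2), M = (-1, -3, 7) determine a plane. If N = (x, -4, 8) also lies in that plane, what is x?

Coplanarity requires KL · (KM × KN) = 0.
KL = (5, -3, -3), KM = (-3, 1, 2); the triple product is linear in x with coefficient -3 and constant term -6.
Setting it to zero: x = -2.

-2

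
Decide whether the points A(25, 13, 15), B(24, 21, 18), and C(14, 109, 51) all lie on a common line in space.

No

AB = (-1, 8, 3), AC = (-11, 96, 36).
Comparing components 3 and 1: (3)(-11) − (-1)(36) = 3 ≠ 0, so AB and AC are not parallel and the points are not collinear.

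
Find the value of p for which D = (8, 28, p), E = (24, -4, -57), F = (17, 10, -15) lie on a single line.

39

Collinearity requires DE × DF = 0; each component is linear in p.
The x-component gives (14)p + (-546) = 0, so p = 39.
The remaining components then also vanish.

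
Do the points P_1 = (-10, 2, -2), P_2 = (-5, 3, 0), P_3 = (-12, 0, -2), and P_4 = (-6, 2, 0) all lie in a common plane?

Yes

With P_1 as base: P_1P_2 = (5, 1, 2), P_1P_3 = (-2, -2, 0), P_1P_4 = (4, 0, 2).
P_1P_3 × P_1P_4 = (-4, 4, 8).
P_1P_2 · (P_1P_3 × P_1P_4) = 0.
The scalar triple product vanishes, so the four points are coplanar.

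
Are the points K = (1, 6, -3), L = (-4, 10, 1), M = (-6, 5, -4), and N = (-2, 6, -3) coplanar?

With K as base: KL = (-5, 4, 4), KM = (-7, -1, -1), KN = (-3, 0, 0).
KM × KN = (0, 3, -3).
KL · (KM × KN) = 0.
The scalar triple product vanishes, so the four points are coplanar.

Yes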